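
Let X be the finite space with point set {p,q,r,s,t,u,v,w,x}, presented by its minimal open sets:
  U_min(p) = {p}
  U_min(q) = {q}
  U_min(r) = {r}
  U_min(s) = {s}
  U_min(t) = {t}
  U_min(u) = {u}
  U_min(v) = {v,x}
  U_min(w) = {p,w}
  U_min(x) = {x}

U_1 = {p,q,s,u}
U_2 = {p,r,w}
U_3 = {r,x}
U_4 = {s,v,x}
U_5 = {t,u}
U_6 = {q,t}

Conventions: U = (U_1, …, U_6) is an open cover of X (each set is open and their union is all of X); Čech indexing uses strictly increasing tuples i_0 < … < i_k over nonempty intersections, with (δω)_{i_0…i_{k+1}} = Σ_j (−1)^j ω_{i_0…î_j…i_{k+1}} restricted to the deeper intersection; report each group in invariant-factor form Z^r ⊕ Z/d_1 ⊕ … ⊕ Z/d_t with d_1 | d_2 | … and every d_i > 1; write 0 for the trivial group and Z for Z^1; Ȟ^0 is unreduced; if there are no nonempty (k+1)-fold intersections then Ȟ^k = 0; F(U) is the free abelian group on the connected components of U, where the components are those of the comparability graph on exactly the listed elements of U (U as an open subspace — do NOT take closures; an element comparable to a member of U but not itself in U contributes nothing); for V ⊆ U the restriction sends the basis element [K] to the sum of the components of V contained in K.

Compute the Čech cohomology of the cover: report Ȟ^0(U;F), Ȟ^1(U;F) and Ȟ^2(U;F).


Ȟ^0(U;F) ≅ Z^7, Ȟ^1(U;F) ≅ 0, Ȟ^2(U;F) ≅ 0

nerve of the cover:
  U12={p} U14={s} U15={u} U16={q} U23={r} U34={x} U56={t}
components per intersection:
  U1: {p} {q} {s} {u}
  U2: {p,w} {r}
  U3: {r} {x}
  U4: {s} {v,x}
  U5: {t} {u}
  U6: {q} {t}
  U12: {p}
  U14: {s}
  U15: {u}
  U16: {q}
  U23: {r}
  U34: {x}
  U56: {t}
C dims 14,7; δ0: rk 7, SNF 1^7
Ȟ^0 = (14 − 7) − 0 = 7, so Ȟ^0 ≅ Z^7
Ȟ^1 = (7 − 0) − 7 = 0, so Ȟ^1 ≅ 0
Ȟ^2 = (0 − 0) − 0 = 0, so Ȟ^2 ≅ 0


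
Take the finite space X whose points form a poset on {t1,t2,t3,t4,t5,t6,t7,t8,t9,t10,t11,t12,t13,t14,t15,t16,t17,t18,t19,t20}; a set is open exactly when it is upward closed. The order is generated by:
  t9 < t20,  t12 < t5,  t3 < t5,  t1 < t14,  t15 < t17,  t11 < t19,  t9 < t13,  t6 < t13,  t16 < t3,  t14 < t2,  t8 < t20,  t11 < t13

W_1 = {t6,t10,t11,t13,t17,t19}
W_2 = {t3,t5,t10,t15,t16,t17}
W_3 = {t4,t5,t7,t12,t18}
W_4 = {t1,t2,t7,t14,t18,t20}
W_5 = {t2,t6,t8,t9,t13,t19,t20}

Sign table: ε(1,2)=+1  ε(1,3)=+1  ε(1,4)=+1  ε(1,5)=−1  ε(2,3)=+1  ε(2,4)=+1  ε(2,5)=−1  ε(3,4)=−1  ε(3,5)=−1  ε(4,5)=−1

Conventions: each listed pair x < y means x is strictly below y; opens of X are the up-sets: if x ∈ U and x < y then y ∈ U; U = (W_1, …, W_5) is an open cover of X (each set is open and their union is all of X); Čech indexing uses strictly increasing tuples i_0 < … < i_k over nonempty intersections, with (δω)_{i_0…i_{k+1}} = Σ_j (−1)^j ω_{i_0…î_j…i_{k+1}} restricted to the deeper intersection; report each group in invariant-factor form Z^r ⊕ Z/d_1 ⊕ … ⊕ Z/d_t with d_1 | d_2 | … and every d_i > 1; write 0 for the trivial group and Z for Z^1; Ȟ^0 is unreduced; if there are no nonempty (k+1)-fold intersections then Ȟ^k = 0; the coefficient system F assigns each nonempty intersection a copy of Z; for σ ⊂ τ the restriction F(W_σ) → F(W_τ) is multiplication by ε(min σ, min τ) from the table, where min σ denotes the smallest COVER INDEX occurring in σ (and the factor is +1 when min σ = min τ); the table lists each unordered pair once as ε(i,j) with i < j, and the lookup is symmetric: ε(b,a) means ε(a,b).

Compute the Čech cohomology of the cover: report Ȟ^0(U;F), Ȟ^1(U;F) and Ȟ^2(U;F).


nerve of the cover:
  W12={t10,t17} W15={t6,t13,t19} W23={t5} W34={t7,t18} W45={t2,t20}
C dims 5,5; δ0: rk 5, SNF 1^4·2
Ȟ^0 = (5 − 5) − 0 = 0, so Ȟ^0 ≅ 0
Ȟ^1 = (5 − 0) − 5 = 0 plus torsion [2], so Ȟ^1 ≅ Z/2
Ȟ^2 = (0 − 0) − 0 = 0, so Ȟ^2 ≅ 0

Ȟ^0 ≅ 0; Ȟ^1 ≅ Z/2; Ȟ^2 ≅ 0


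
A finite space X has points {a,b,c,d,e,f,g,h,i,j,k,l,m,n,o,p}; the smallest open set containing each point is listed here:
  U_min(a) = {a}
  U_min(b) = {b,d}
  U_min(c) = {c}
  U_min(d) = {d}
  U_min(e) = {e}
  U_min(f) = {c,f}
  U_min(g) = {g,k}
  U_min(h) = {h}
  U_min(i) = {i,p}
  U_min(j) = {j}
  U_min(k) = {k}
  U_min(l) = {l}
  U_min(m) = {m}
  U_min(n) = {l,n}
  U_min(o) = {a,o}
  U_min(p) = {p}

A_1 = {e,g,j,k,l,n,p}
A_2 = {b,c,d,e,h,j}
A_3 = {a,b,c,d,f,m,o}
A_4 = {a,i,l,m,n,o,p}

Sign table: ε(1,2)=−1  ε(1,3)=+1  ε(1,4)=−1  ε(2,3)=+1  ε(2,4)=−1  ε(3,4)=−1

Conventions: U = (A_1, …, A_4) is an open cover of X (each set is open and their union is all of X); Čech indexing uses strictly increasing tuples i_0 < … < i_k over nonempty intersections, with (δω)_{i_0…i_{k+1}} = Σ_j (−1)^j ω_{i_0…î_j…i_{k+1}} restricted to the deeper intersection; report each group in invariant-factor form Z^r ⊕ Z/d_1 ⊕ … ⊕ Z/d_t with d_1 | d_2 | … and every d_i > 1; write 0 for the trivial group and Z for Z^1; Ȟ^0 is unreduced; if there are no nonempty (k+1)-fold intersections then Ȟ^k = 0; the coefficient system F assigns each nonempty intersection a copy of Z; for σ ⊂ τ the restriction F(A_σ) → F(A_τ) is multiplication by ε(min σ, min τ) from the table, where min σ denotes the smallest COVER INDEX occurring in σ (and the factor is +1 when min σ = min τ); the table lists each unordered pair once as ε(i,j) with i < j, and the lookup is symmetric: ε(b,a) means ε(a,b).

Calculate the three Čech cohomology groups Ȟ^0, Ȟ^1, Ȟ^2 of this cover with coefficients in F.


nonempty intersections:
  A12={e,j} A14={l,n,p} A23={b,c,d} A34={a,m,o}
C dims 4,4; δ0: rk 4, SNF 1^3·2
Ȟ^0: (4−4)−0=0 ⇒ 0
Ȟ^1: (4−0)−4=0 plus torsion [2] ⇒ Z/2
Ȟ^2: (0−0)−0=0 ⇒ 0

Ȟ^0(U;F) ≅ 0,  Ȟ^1(U;F) ≅ Z/2,  Ȟ^2(U;F) ≅ 0


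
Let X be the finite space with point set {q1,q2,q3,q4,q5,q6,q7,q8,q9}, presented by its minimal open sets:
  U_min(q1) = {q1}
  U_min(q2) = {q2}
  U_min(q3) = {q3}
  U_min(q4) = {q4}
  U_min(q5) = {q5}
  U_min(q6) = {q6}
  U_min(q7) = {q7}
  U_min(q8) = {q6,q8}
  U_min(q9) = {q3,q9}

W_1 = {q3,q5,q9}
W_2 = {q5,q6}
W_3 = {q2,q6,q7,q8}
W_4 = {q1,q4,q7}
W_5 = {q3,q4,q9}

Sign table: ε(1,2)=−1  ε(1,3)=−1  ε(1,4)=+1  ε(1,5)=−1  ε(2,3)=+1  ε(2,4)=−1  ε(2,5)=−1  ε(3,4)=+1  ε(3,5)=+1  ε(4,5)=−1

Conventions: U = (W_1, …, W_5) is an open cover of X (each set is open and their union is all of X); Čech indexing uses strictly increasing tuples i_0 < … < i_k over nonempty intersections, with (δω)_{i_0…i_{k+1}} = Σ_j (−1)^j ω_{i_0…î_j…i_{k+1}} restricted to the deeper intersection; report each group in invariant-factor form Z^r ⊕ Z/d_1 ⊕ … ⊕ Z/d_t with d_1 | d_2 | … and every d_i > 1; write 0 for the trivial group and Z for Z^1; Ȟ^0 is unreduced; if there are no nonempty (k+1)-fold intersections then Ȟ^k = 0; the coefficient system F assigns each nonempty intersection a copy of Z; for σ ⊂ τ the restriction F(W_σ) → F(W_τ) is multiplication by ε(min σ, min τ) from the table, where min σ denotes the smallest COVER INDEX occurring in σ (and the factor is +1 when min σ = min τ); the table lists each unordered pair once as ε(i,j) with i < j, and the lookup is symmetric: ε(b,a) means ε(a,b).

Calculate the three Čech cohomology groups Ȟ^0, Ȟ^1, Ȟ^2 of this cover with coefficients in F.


intersection data:
  W12={q5} W15={q3,q9} W23={q6} W34={q7} W45={q4}
C dims 5,5; δ0: rk 5, SNF 1^4·2
Ȟ^0 = (5 − 5) − 0 = 0, so Ȟ^0 ≅ 0
Ȟ^1 = (5 − 0) − 5 = 0 plus torsion [2], so Ȟ^1 ≅ Z/2
Ȟ^2 = (0 − 0) − 0 = 0, so Ȟ^2 ≅ 0

Ȟ^0(U;F) ≅ 0, Ȟ^1(U;F) ≅ Z/2, Ȟ^2(U;F) ≅ 0


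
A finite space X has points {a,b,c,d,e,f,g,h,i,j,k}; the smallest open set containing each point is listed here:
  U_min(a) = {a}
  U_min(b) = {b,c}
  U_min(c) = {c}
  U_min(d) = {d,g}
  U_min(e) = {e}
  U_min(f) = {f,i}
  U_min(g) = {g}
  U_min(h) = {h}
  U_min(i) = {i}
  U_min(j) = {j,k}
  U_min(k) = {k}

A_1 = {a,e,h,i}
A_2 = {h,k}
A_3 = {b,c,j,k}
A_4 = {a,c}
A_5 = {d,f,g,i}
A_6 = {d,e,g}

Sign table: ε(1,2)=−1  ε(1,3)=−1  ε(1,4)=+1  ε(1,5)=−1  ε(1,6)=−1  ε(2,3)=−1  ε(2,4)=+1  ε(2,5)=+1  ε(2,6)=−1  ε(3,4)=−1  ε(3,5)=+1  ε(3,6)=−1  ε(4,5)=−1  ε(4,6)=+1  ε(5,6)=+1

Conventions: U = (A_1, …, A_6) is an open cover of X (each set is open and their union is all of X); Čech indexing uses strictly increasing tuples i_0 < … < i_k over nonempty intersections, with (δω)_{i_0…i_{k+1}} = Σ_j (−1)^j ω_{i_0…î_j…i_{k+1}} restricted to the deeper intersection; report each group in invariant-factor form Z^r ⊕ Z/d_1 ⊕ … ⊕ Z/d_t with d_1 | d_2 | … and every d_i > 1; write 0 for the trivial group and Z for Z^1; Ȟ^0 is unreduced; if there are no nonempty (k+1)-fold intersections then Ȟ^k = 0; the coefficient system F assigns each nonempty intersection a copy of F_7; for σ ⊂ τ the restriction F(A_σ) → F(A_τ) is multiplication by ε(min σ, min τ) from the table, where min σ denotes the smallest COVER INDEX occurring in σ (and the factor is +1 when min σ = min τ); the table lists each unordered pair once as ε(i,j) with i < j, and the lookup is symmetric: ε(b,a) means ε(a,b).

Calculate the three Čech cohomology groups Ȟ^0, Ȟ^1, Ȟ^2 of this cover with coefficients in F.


cover nerve:
  A12={h} A14={a} A15={i} A16={e} A23={k} A34={c} A56={d,g}
C dims 6,7; δ0: rk_F7 6
Ȟ^0: (6−6)−0=0 ⇒ 0
Ȟ^1: (7−0)−6=1 ⇒ Z/7
Ȟ^2: (0−0)−0=0 ⇒ 0

Ȟ^0 = 0, Ȟ^1 = Z/7 and Ȟ^2 = 0


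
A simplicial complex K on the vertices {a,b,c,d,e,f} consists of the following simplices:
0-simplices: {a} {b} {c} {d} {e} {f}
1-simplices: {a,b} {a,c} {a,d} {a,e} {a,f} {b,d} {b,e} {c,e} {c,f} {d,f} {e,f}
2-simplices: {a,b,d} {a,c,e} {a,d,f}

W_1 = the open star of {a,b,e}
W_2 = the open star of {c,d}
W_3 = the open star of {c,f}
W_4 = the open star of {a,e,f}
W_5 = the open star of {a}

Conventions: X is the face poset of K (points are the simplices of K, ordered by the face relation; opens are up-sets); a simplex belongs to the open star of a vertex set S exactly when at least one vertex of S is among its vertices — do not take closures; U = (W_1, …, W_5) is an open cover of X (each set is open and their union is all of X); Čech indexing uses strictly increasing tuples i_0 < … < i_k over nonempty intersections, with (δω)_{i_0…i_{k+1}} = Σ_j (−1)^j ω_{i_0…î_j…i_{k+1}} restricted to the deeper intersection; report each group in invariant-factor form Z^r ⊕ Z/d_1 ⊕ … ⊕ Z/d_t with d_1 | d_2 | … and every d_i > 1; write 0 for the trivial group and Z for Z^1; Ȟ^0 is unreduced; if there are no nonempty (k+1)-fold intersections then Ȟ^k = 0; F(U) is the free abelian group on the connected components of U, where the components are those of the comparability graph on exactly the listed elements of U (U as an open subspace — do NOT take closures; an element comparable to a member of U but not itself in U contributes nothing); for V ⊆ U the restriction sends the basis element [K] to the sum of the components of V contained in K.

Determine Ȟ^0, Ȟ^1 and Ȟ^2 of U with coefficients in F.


Ȟ^0(U;F) ≅ Z, Ȟ^1(U;F) ≅ Z, Ȟ^2(U;F) ≅ 0

nonempty overlaps:
  W1={{a},{b},{e},{a,b},{a,c},{a,d},{a,e},{a,f},{b,d},{b,e},{c,e},{e,f},{a,b,d},{a,c,e},{a,d,f}} W2={{c},{d},{a,c},{a,d},{b,d},{c,e},{c,f},{d,f},{a,b,d},{a,c,e},{a,d,f}} W3={{c},{f},{a,c},{a,f},{c,e},{c,f},{d,f},{e,f},{a,c,e},{a,d,f}} W4={{a},{e},{f},{a,b},{a,c},{a,d},{a,e},{a,f},{b,e},{c,e},{c,f},{d,f},{e,f},{a,b,d},{a,c,e},{a,d,f}} W5={{a},{a,b},{a,c},{a,d},{a,e},{a,f},{a,b,d},{a,c,e},{a,d,f}}
  W12={{a,c},{a,d},{b,d},{c,e},{a,b,d},{a,c,e},{a,d,f}} W13={{a,c},{a,f},{c,e},{e,f},{a,c,e},{a,d,f}} W14={{a},{e},{a,b},{a,c},{a,d},{a,e},{a,f},{b,e},{c,e},{e,f},{a,b,d},{a,c,e},{a,d,f}} W15={{a},{a,b},{a,c},{a,d},{a,e},{a,f},{a,b,d},{a,c,e},{a,d,f}} W23={{c},{a,c},{c,e},{c,f},{d,f},{a,c,e},{a,d,f}} W24={{a,c},{a,d},{c,e},{c,f},{d,f},{a,b,d},{a,c,e},{a,d,f}} W25={{a,c},{a,d},{a,b,d},{a,c,e},{a,d,f}} W34={{f},{a,c},{a,f},{c,e},{c,f},{d,f},{e,f},{a,c,e},{a,d,f}} W35={{a,c},{a,f},{a,c,e},{a,d,f}} W45={{a},{a,b},{a,c},{a,d},{a,e},{a,f},{a,b,d},{a,c,e},{a,d,f}}
  W123={{a,c},{c,e},{a,c,e},{a,d,f}} W124={{a,c},{a,d},{c,e},{a,b,d},{a,c,e},{a,d,f}} W125={{a,c},{a,d},{a,b,d},{a,c,e},{a,d,f}} W134={{a,c},{a,f},{c,e},{e,f},{a,c,e},{a,d,f}} W135={{a,c},{a,f},{a,c,e},{a,d,f}} W145={{a},{a,b},{a,c},{a,d},{a,e},{a,f},{a,b,d},{a,c,e},{a,d,f}} W234={{a,c},{c,e},{c,f},{d,f},{a,c,e},{a,d,f}} W235={{a,c},{a,c,e},{a,d,f}} W245={{a,c},{a,d},{a,b,d},{a,c,e},{a,d,f}} W345={{a,c},{a,f},{a,c,e},{a,d,f}}
  W1234={{a,c},{c,e},{a,c,e},{a,d,f}} W1235={{a,c},{a,c,e},{a,d,f}} W1245={{a,c},{a,d},{a,b,d},{a,c,e},{a,d,f}} W1345={{a,c},{a,f},{a,c,e},{a,d,f}} W2345={{a,c},{a,c,e},{a,d,f}}
  W12345={{a,c},{a,c,e},{a,d,f}}
components per intersection:
  W1: {{a},{b},{e},{a,b},{a,c},{a,d},{a,e},{a,f},{b,d},{b,e},{c,e},{e,f},{a,b,d},{a,c,e},{a,d,f}}
  W2: {{c},{a,c},{c,e},{c,f},{a,c,e}} {{d},{a,d},{b,d},{d,f},{a,b,d},{a,d,f}}
  W3: {{c},{f},{a,c},{a,f},{c,e},{c,f},{d,f},{e,f},{a,c,e},{a,d,f}}
  W4: {{a},{e},{f},{a,b},{a,c},{a,d},{a,e},{a,f},{b,e},{c,e},{c,f},{d,f},{e,f},{a,b,d},{a,c,e},{a,d,f}}
  W5: {{a},{a,b},{a,c},{a,d},{a,e},{a,f},{a,b,d},{a,c,e},{a,d,f}}
  W12: {{a,c},{c,e},{a,c,e}} {{a,d},{b,d},{a,b,d},{a,d,f}}
  W13: {{a,c},{c,e},{a,c,e}} {{a,f},{a,d,f}} {{e,f}}
  W14: {{a},{e},{a,b},{a,c},{a,d},{a,e},{a,f},{b,e},{c,e},{e,f},{a,b,d},{a,c,e},{a,d,f}}
  W15: {{a},{a,b},{a,c},{a,d},{a,e},{a,f},{a,b,d},{a,c,e},{a,d,f}}
  W23: {{c},{a,c},{c,e},{c,f},{a,c,e}} {{d,f},{a,d,f}}
  W24: {{a,c},{c,e},{a,c,e}} {{a,d},{d,f},{a,b,d},{a,d,f}} {{c,f}}
  W25: {{a,c},{a,c,e}} {{a,d},{a,b,d},{a,d,f}}
  W34: {{f},{a,f},{c,f},{d,f},{e,f},{a,d,f}} {{a,c},{c,e},{a,c,e}}
  W35: {{a,c},{a,c,e}} {{a,f},{a,d,f}}
  W45: {{a},{a,b},{a,c},{a,d},{a,e},{a,f},{a,b,d},{a,c,e},{a,d,f}}
  W123: {{a,c},{c,e},{a,c,e}} {{a,d,f}}
  W124: {{a,c},{c,e},{a,c,e}} {{a,d},{a,b,d},{a,d,f}}
  W125: {{a,c},{a,c,e}} {{a,d},{a,b,d},{a,d,f}}
  W134: {{a,c},{c,e},{a,c,e}} {{a,f},{a,d,f}} {{e,f}}
  W135: {{a,c},{a,c,e}} {{a,f},{a,d,f}}
  W145: {{a},{a,b},{a,c},{a,d},{a,e},{a,f},{a,b,d},{a,c,e},{a,d,f}}
  W234: {{a,c},{c,e},{a,c,e}} {{c,f}} {{d,f},{a,d,f}}
  W235: {{a,c},{a,c,e}} {{a,d,f}}
  W245: {{a,c},{a,c,e}} {{a,d},{a,b,d},{a,d,f}}
  W345: {{a,c},{a,c,e}} {{a,f},{a,d,f}}
  W1234: {{a,c},{c,e},{a,c,e}} {{a,d,f}}
  W1235: {{a,c},{a,c,e}} {{a,d,f}}
  W1245: {{a,c},{a,c,e}} {{a,d},{a,b,d},{a,d,f}}
  W1345: {{a,c},{a,c,e}} {{a,f},{a,d,f}}
  W2345: {{a,c},{a,c,e}} {{a,d,f}}
  W12345: {{a,c},{a,c,e}} {{a,d,f}}
C dims 6,19,21,10; δ0: rk 5, SNF 1^5; δ1: rk 13, SNF 1^13; δ2: rk 8, SNF 1^8
degree 0: 6−5−0 = 1 → Ȟ^0 ≅ Z
degree 1: 19−13−5 = 1 → Ȟ^1 ≅ Z
degree 2: 21−8−13 = 0 → Ȟ^2 ≅ 0


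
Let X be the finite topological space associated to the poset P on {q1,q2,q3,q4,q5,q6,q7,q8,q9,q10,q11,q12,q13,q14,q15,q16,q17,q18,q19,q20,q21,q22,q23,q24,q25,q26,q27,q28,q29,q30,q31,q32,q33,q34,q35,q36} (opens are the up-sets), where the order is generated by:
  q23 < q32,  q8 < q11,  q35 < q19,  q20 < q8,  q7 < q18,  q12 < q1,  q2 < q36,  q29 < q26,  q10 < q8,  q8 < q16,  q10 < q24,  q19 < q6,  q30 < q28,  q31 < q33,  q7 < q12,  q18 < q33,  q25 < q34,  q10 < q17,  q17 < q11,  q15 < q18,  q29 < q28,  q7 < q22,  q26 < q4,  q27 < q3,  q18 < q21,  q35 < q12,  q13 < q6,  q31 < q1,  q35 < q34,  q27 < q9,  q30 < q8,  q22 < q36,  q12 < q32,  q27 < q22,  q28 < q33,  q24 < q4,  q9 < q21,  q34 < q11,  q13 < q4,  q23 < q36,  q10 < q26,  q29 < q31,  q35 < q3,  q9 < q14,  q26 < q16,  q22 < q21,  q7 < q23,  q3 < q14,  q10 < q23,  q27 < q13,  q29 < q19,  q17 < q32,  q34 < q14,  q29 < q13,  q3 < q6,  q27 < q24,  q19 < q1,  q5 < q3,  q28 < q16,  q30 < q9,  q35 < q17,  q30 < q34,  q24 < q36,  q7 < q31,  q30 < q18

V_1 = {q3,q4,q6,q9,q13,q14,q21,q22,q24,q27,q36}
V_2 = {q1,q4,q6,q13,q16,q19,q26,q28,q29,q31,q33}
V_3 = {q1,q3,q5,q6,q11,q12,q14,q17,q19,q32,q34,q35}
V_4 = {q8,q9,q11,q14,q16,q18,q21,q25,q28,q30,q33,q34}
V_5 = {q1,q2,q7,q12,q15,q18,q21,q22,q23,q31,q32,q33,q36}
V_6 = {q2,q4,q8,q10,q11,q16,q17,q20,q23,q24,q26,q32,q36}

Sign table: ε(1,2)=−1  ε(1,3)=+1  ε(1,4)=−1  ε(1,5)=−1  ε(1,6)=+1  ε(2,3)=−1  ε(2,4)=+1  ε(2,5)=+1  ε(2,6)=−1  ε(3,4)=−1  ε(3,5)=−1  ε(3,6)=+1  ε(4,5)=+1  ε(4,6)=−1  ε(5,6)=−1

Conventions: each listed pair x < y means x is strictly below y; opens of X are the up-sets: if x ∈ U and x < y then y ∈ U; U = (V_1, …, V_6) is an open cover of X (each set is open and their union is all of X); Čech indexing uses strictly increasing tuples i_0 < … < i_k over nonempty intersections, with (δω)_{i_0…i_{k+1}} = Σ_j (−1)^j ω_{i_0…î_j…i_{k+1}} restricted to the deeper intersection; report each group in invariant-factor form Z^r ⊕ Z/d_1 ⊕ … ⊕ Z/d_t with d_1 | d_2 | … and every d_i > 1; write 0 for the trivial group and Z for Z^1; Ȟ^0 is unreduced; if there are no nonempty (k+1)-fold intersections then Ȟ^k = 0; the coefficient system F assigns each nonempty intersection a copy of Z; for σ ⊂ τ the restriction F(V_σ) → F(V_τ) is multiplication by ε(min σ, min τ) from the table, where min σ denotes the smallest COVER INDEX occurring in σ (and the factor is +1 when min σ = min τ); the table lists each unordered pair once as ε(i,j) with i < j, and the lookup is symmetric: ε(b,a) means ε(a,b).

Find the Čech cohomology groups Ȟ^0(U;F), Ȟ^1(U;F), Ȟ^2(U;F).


cover nerve:
  V12={q4,q6,q13} V13={q3,q6,q14} V14={q9,q14,q21} V15={q21,q22,q36} V16={q4,q24,q36} V23={q1,q6,q19} V24={q16,q28,q33} V25={q1,q31,q33} V26={q4,q16,q26} V34={q11,q14,q34} V35={q1,q12,q32} V36={q11,q17,q32} V45={q18,q21,q33} V46={q8,q11,q16} V56={q2,q23,q32,q36}
  V123={q6} V126={q4} V134={q14} V145={q21} V156={q36} V235={q1} V245={q33} V246={q16} V346={q11} V356={q32}
C dims 6,15,10; δ0: rk 5, SNF 1^5; δ1: rk 10, SNF 1^9·2
Ȟ^0: (6−5)−0=1 ⇒ Z
Ȟ^1: (15−10)−5=0 ⇒ 0
Ȟ^2: (10−0)−10=0 plus torsion [2] ⇒ Z/2

Ȟ^0 ≅ Z,  Ȟ^1 ≅ 0,  Ȟ^2 ≅ Z/2


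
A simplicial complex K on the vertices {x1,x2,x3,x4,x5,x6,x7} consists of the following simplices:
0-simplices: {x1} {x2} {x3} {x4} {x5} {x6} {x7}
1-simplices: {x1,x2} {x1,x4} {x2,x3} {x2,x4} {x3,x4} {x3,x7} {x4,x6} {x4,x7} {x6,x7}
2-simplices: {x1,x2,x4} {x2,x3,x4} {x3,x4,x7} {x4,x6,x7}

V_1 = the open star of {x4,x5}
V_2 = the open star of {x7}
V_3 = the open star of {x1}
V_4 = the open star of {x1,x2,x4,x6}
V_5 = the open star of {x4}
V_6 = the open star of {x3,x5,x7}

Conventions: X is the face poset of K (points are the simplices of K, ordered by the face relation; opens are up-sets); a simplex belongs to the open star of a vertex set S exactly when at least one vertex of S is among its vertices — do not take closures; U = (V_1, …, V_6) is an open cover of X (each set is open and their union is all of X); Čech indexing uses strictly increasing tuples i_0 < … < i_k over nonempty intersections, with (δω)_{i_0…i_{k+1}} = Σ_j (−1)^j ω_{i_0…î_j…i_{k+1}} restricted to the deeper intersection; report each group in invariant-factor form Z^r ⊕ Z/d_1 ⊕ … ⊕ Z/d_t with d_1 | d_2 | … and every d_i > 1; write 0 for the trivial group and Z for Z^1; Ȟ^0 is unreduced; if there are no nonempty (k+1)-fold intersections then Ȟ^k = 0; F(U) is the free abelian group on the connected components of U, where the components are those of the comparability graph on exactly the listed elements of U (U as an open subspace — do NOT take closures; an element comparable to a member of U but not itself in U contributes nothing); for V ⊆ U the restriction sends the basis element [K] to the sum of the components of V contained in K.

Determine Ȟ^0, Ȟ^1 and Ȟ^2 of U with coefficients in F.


Ȟ^0 ≅ Z^2, Ȟ^1 ≅ 0, Ȟ^2 ≅ 0

nerve simplices:
  V1={{x4},{x5},{x1,x4},{x2,x4},{x3,x4},{x4,x6},{x4,x7},{x1,x2,x4},{x2,x3,x4},{x3,x4,x7},{x4,x6,x7}} V2={{x7},{x3,x7},{x4,x7},{x6,x7},{x3,x4,x7},{x4,x6,x7}} V3={{x1},{x1,x2},{x1,x4},{x1,x2,x4}} V4={{x1},{x2},{x4},{x6},{x1,x2},{x1,x4},{x2,x3},{x2,x4},{x3,x4},{x4,x6},{x4,x7},{x6,x7},{x1,x2,x4},{x2,x3,x4},{x3,x4,x7},{x4,x6,x7}} V5={{x4},{x1,x4},{x2,x4},{x3,x4},{x4,x6},{x4,x7},{x1,x2,x4},{x2,x3,x4},{x3,x4,x7},{x4,x6,x7}} V6={{x3},{x5},{x7},{x2,x3},{x3,x4},{x3,x7},{x4,x7},{x6,x7},{x2,x3,x4},{x3,x4,x7},{x4,x6,x7}}
  V12={{x4,x7},{x3,x4,x7},{x4,x6,x7}} V13={{x1,x4},{x1,x2,x4}} V14={{x4},{x1,x4},{x2,x4},{x3,x4},{x4,x6},{x4,x7},{x1,x2,x4},{x2,x3,x4},{x3,x4,x7},{x4,x6,x7}} V15={{x4},{x1,x4},{x2,x4},{x3,x4},{x4,x6},{x4,x7},{x1,x2,x4},{x2,x3,x4},{x3,x4,x7},{x4,x6,x7}} V16={{x5},{x3,x4},{x4,x7},{x2,x3,x4},{x3,x4,x7},{x4,x6,x7}} V24={{x4,x7},{x6,x7},{x3,x4,x7},{x4,x6,x7}} V25={{x4,x7},{x3,x4,x7},{x4,x6,x7}} V26={{x7},{x3,x7},{x4,x7},{x6,x7},{x3,x4,x7},{x4,x6,x7}} V34={{x1},{x1,x2},{x1,x4},{x1,x2,x4}} V35={{x1,x4},{x1,x2,x4}} V45={{x4},{x1,x4},{x2,x4},{x3,x4},{x4,x6},{x4,x7},{x1,x2,x4},{x2,x3,x4},{x3,x4,x7},{x4,x6,x7}} V46={{x2,x3},{x3,x4},{x4,x7},{x6,x7},{x2,x3,x4},{x3,x4,x7},{x4,x6,x7}} V56={{x3,x4},{x4,x7},{x2,x3,x4},{x3,x4,x7},{x4,x6,x7}}
  V124={{x4,x7},{x3,x4,x7},{x4,x6,x7}} V125={{x4,x7},{x3,x4,x7},{x4,x6,x7}} V126={{x4,x7},{x3,x4,x7},{x4,x6,x7}} V134={{x1,x4},{x1,x2,x4}} V135={{x1,x4},{x1,x2,x4}} V145={{x4},{x1,x4},{x2,x4},{x3,x4},{x4,x6},{x4,x7},{x1,x2,x4},{x2,x3,x4},{x3,x4,x7},{x4,x6,x7}} V146={{x3,x4},{x4,x7},{x2,x3,x4},{x3,x4,x7},{x4,x6,x7}} V156={{x3,x4},{x4,x7},{x2,x3,x4},{x3,x4,x7},{x4,x6,x7}} V245={{x4,x7},{x3,x4,x7},{x4,x6,x7}} V246={{x4,x7},{x6,x7},{x3,x4,x7},{x4,x6,x7}} V256={{x4,x7},{x3,x4,x7},{x4,x6,x7}} V345={{x1,x4},{x1,x2,x4}} V456={{x3,x4},{x4,x7},{x2,x3,x4},{x3,x4,x7},{x4,x6,x7}}
  V1245={{x4,x7},{x3,x4,x7},{x4,x6,x7}} V1246={{x4,x7},{x3,x4,x7},{x4,x6,x7}} V1256={{x4,x7},{x3,x4,x7},{x4,x6,x7}} V1345={{x1,x4},{x1,x2,x4}} V1456={{x3,x4},{x4,x7},{x2,x3,x4},{x3,x4,x7},{x4,x6,x7}} V2456={{x4,x7},{x3,x4,x7},{x4,x6,x7}}
  V12456={{x4,x7},{x3,x4,x7},{x4,x6,x7}}
components per intersection:
  V1: {{x4},{x1,x4},{x2,x4},{x3,x4},{x4,x6},{x4,x7},{x1,x2,x4},{x2,x3,x4},{x3,x4,x7},{x4,x6,x7}} {{x5}}
  V2: {{x7},{x3,x7},{x4,x7},{x6,x7},{x3,x4,x7},{x4,x6,x7}}
  V3: {{x1},{x1,x2},{x1,x4},{x1,x2,x4}}
  V4: {{x1},{x2},{x4},{x6},{x1,x2},{x1,x4},{x2,x3},{x2,x4},{x3,x4},{x4,x6},{x4,x7},{x6,x7},{x1,x2,x4},{x2,x3,x4},{x3,x4,x7},{x4,x6,x7}}
  V5: {{x4},{x1,x4},{x2,x4},{x3,x4},{x4,x6},{x4,x7},{x1,x2,x4},{x2,x3,x4},{x3,x4,x7},{x4,x6,x7}}
  V6: {{x3},{x7},{x2,x3},{x3,x4},{x3,x7},{x4,x7},{x6,x7},{x2,x3,x4},{x3,x4,x7},{x4,x6,x7}} {{x5}}
  V12: {{x4,x7},{x3,x4,x7},{x4,x6,x7}}
  V13: {{x1,x4},{x1,x2,x4}}
  V14: {{x4},{x1,x4},{x2,x4},{x3,x4},{x4,x6},{x4,x7},{x1,x2,x4},{x2,x3,x4},{x3,x4,x7},{x4,x6,x7}}
  V15: {{x4},{x1,x4},{x2,x4},{x3,x4},{x4,x6},{x4,x7},{x1,x2,x4},{x2,x3,x4},{x3,x4,x7},{x4,x6,x7}}
  V16: {{x5}} {{x3,x4},{x4,x7},{x2,x3,x4},{x3,x4,x7},{x4,x6,x7}}
  V24: {{x4,x7},{x6,x7},{x3,x4,x7},{x4,x6,x7}}
  V25: {{x4,x7},{x3,x4,x7},{x4,x6,x7}}
  V26: {{x7},{x3,x7},{x4,x7},{x6,x7},{x3,x4,x7},{x4,x6,x7}}
  V34: {{x1},{x1,x2},{x1,x4},{x1,x2,x4}}
  V35: {{x1,x4},{x1,x2,x4}}
  V45: {{x4},{x1,x4},{x2,x4},{x3,x4},{x4,x6},{x4,x7},{x1,x2,x4},{x2,x3,x4},{x3,x4,x7},{x4,x6,x7}}
  V46: {{x2,x3},{x3,x4},{x4,x7},{x6,x7},{x2,x3,x4},{x3,x4,x7},{x4,x6,x7}}
  V56: {{x3,x4},{x4,x7},{x2,x3,x4},{x3,x4,x7},{x4,x6,x7}}
  V124: {{x4,x7},{x3,x4,x7},{x4,x6,x7}}
  V125: {{x4,x7},{x3,x4,x7},{x4,x6,x7}}
  V126: {{x4,x7},{x3,x4,x7},{x4,x6,x7}}
  V134: {{x1,x4},{x1,x2,x4}}
  V135: {{x1,x4},{x1,x2,x4}}
  V145: {{x4},{x1,x4},{x2,x4},{x3,x4},{x4,x6},{x4,x7},{x1,x2,x4},{x2,x3,x4},{x3,x4,x7},{x4,x6,x7}}
  V146: {{x3,x4},{x4,x7},{x2,x3,x4},{x3,x4,x7},{x4,x6,x7}}
  V156: {{x3,x4},{x4,x7},{x2,x3,x4},{x3,x4,x7},{x4,x6,x7}}
  V245: {{x4,x7},{x3,x4,x7},{x4,x6,x7}}
  V246: {{x4,x7},{x6,x7},{x3,x4,x7},{x4,x6,x7}}
  V256: {{x4,x7},{x3,x4,x7},{x4,x6,x7}}
  V345: {{x1,x4},{x1,x2,x4}}
  V456: {{x3,x4},{x4,x7},{x2,x3,x4},{x3,x4,x7},{x4,x6,x7}}
  V1245: {{x4,x7},{x3,x4,x7},{x4,x6,x7}}
  V1246: {{x4,x7},{x3,x4,x7},{x4,x6,x7}}
  V1256: {{x4,x7},{x3,x4,x7},{x4,x6,x7}}
  V1345: {{x1,x4},{x1,x2,x4}}
  V1456: {{x3,x4},{x4,x7},{x2,x3,x4},{x3,x4,x7},{x4,x6,x7}}
  V2456: {{x4,x7},{x3,x4,x7},{x4,x6,x7}}
  V12456: {{x4,x7},{x3,x4,x7},{x4,x6,x7}}
C dims 8,14,13,6; δ0: rk 6, SNF 1^6; δ1: rk 8, SNF 1^8; δ2: rk 5, SNF 1^5
degree 0: 8−6−0 = 2 → Ȟ^0 ≅ Z^2
degree 1: 14−8−6 = 0 → Ȟ^1 ≅ 0
degree 2: 13−5−8 = 0 → Ȟ^2 ≅ 0


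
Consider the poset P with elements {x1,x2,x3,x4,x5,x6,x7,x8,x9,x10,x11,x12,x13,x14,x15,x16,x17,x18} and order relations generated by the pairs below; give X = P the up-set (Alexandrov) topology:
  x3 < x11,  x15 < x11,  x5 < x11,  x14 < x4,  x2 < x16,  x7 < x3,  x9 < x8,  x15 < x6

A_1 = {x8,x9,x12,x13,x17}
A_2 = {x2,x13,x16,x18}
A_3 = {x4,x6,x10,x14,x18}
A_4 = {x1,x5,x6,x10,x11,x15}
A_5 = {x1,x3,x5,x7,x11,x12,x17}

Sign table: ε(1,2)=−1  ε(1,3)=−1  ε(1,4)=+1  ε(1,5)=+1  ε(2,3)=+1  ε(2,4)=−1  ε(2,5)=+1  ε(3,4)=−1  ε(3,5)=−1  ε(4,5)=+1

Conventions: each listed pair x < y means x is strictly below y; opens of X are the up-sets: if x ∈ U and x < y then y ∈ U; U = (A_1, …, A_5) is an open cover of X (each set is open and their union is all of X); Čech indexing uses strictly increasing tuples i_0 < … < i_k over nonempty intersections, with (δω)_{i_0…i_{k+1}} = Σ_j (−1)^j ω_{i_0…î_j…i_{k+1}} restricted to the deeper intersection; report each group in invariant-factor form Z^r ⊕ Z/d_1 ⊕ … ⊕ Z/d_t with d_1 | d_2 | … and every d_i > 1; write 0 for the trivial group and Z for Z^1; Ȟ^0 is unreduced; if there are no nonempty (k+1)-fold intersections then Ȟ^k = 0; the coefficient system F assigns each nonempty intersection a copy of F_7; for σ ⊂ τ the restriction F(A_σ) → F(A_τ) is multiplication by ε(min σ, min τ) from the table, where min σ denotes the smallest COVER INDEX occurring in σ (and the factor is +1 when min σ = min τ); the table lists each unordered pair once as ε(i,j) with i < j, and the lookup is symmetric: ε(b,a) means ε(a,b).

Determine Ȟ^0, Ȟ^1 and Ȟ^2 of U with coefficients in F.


nonempty overlaps:
  A12={x13} A15={x12,x17} A23={x18} A34={x6,x10} A45={x1,x5,x11}
C dims 5,5; δ0: rk_F7 4
degree 0: 5−4−0 = 1 → Ȟ^0 ≅ Z/7
degree 1: 5−0−4 = 1 → Ȟ^1 ≅ Z/7
degree 2: 0−0−0 = 0 → Ȟ^2 ≅ 0

Ȟ^0 ≅ Z/7, Ȟ^1 ≅ Z/7 and Ȟ^2 ≅ 0


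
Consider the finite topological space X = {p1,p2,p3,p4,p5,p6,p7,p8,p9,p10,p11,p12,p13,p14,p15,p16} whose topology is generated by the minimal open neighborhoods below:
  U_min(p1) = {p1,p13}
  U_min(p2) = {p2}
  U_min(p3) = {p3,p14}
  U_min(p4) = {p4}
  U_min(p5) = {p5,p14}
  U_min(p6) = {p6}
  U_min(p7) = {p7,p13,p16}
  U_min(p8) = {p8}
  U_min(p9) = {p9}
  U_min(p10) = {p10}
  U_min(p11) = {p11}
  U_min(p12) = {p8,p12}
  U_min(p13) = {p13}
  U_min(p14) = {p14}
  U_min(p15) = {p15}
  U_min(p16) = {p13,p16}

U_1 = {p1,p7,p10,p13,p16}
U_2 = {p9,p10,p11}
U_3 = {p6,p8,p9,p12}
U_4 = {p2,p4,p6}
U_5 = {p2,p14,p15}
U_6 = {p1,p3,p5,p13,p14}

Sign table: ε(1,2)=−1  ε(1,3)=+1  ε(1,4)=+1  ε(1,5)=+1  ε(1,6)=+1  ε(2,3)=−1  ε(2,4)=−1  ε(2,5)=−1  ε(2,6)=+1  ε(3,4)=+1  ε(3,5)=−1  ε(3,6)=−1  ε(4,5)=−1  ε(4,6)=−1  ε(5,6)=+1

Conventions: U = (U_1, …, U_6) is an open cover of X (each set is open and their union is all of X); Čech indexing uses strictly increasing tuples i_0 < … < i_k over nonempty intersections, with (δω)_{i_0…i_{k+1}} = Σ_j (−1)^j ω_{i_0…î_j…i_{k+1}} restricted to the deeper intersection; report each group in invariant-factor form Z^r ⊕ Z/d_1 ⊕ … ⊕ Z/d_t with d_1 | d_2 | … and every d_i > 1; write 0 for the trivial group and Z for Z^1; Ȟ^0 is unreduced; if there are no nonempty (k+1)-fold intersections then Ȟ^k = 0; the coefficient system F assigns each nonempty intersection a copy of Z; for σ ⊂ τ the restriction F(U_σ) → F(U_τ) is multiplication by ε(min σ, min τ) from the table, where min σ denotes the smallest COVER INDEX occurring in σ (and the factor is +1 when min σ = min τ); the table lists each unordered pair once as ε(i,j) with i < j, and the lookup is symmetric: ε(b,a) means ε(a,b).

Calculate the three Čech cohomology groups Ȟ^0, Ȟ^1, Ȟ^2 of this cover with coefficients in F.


cover nerve:
  U12={p10} U16={p1,p13} U23={p9} U34={p6} U45={p2} U56={p14}
C dims 6,6; δ0: rk 6, SNF 1^5·2
Ȟ^0: (6−6)−0=0 ⇒ 0
Ȟ^1: (6−0)−6=0 plus torsion [2] ⇒ Z/2
Ȟ^2: (0−0)−0=0 ⇒ 0

Ȟ^0(U;F) ≅ 0, Ȟ^1(U;F) ≅ Z/2, Ȟ^2(U;F) ≅ 0


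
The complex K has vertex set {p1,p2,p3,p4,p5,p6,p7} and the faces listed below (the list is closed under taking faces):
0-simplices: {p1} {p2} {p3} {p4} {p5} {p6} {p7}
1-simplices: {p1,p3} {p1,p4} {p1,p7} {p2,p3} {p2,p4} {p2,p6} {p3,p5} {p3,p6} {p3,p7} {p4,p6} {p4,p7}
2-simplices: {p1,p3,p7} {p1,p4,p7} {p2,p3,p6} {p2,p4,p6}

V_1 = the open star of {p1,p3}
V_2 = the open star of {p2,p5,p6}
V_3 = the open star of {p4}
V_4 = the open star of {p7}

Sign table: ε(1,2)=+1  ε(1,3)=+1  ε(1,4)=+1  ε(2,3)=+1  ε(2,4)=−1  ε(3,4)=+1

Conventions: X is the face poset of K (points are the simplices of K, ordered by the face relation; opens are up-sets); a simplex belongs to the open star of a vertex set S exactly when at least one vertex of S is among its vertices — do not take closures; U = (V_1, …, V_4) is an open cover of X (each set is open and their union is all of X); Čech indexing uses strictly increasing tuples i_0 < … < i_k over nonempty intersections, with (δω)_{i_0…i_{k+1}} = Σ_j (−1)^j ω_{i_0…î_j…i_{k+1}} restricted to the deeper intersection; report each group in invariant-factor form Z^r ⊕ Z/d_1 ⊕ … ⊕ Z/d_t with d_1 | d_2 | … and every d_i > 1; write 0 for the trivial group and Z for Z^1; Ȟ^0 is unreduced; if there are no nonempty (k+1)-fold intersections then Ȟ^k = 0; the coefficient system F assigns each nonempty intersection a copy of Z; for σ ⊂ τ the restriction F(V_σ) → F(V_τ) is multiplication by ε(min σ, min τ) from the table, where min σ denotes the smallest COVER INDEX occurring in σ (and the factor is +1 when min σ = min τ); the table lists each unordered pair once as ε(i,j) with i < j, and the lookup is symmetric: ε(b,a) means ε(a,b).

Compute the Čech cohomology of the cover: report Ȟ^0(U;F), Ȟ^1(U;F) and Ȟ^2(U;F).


Ȟ^0(U;F) ≅ Z, Ȟ^1(U;F) ≅ Z and Ȟ^2(U;F) ≅ 0

nerve simplices:
  V1={{p1},{p3},{p1,p3},{p1,p4},{p1,p7},{p2,p3},{p3,p5},{p3,p6},{p3,p7},{p1,p3,p7},{p1,p4,p7},{p2,p3,p6}} V2={{p2},{p5},{p6},{p2,p3},{p2,p4},{p2,p6},{p3,p5},{p3,p6},{p4,p6},{p2,p3,p6},{p2,p4,p6}} V3={{p4},{p1,p4},{p2,p4},{p4,p6},{p4,p7},{p1,p4,p7},{p2,p4,p6}} V4={{p7},{p1,p7},{p3,p7},{p4,p7},{p1,p3,p7},{p1,p4,p7}}
  V12={{p2,p3},{p3,p5},{p3,p6},{p2,p3,p6}} V13={{p1,p4},{p1,p4,p7}} V14={{p1,p7},{p3,p7},{p1,p3,p7},{p1,p4,p7}} V23={{p2,p4},{p4,p6},{p2,p4,p6}} V34={{p4,p7},{p1,p4,p7}}
  V134={{p1,p4,p7}}
C dims 4,5,1; δ0: rk 3, SNF 1^3; δ1: rk 1, SNF 1^1
degree 0: 4−3−0 = 1 → Ȟ^0 ≅ Z
degree 1: 5−1−3 = 1 → Ȟ^1 ≅ Z
degree 2: 1−0−1 = 0 → Ȟ^2 ≅ 0


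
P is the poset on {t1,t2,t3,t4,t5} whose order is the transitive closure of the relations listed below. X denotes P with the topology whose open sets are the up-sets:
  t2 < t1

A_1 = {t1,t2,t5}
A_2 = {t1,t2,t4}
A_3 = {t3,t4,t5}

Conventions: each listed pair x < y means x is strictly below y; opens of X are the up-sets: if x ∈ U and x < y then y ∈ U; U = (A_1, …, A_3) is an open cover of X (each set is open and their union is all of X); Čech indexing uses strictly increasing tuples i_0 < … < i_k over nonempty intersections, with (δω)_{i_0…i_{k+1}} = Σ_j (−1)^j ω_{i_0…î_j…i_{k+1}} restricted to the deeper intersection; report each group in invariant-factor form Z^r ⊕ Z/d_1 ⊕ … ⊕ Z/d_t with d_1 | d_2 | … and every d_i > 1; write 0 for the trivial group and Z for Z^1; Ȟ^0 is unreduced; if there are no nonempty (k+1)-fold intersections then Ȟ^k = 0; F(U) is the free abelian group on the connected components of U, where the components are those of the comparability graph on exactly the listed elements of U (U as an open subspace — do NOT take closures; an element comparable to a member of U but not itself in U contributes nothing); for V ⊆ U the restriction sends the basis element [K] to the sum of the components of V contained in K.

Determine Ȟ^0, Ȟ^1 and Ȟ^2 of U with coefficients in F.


nerve of the cover:
  A12={t1,t2} A13={t5} A23={t4}
components per intersection:
  A1: {t1,t2} {t5}
  A2: {t1,t2} {t4}
  A3: {t3} {t4} {t5}
  A12: {t1,t2}
  A13: {t5}
  A23: {t4}
C dims 7,3; δ0: rk 3, SNF 1^3
Ȟ^0 = (7 − 3) − 0 = 4, so Ȟ^0 ≅ Z^4
Ȟ^1 = (3 − 0) − 3 = 0, so Ȟ^1 ≅ 0
Ȟ^2 = (0 − 0) − 0 = 0, so Ȟ^2 ≅ 0

Ȟ^0 ≅ Z^4, Ȟ^1 ≅ 0, Ȟ^2 ≅ 0


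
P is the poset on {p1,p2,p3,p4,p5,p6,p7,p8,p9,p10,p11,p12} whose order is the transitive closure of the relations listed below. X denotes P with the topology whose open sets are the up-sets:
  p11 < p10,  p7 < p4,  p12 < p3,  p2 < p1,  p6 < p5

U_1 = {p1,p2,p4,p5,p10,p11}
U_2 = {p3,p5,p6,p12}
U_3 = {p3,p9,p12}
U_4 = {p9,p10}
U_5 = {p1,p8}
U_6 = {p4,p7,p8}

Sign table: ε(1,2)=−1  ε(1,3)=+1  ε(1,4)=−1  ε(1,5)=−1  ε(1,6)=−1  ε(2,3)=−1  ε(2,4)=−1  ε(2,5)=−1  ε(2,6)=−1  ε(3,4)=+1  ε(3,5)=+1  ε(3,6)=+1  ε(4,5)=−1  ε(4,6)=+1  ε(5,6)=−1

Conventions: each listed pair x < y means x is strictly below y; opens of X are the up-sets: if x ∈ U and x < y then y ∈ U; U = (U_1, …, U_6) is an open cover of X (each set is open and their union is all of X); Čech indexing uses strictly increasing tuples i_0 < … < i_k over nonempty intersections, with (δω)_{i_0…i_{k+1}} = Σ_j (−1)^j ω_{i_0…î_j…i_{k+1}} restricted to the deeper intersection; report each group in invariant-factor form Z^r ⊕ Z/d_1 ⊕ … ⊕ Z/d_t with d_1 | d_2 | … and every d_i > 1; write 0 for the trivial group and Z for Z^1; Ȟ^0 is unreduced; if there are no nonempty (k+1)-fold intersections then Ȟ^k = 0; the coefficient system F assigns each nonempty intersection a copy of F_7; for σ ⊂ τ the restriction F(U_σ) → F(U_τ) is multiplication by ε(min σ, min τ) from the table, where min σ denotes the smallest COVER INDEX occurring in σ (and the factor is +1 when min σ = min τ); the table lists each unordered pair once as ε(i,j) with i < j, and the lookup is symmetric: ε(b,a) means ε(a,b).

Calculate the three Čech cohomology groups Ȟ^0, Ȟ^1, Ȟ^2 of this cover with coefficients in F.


intersection data:
  U12={p5} U14={p10} U15={p1} U16={p4} U23={p3,p12} U34={p9} U56={p8}
C dims 6,7; δ0: rk_F7 6
Ȟ^0 = (6 − 6) − 0 = 0, so Ȟ^0 ≅ 0
Ȟ^1 = (7 − 0) − 6 = 1, so Ȟ^1 ≅ Z/7
Ȟ^2 = (0 − 0) − 0 = 0, so Ȟ^2 ≅ 0

Ȟ^0 = 0; Ȟ^1 = Z/7; Ȟ^2 = 0


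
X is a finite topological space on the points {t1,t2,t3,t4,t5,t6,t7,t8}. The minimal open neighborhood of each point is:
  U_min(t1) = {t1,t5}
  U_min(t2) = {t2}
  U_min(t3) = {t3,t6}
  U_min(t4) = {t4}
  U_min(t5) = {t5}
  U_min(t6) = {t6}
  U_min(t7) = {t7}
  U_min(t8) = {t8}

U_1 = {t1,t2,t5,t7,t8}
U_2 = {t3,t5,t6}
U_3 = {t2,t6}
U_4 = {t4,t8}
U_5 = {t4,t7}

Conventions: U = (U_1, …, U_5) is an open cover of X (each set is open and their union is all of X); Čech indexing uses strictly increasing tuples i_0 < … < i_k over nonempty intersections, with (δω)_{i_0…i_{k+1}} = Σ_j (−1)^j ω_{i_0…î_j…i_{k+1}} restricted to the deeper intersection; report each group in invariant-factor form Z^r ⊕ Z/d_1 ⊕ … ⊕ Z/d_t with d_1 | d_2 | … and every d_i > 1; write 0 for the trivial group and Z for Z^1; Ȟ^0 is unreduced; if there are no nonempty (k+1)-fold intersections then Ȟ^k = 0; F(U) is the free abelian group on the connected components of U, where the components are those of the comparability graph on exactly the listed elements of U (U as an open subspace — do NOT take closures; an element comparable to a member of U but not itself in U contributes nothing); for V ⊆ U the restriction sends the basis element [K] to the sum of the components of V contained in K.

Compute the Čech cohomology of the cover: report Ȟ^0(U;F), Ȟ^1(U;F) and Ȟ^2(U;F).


Ȟ^0 = Z^6,  Ȟ^1 = 0,  Ȟ^2 = 0

nonempty intersections:
  U12={t5} U13={t2} U14={t8} U15={t7} U23={t6} U45={t4}
components per intersection:
  U1: {t1,t5} {t2} {t7} {t8}
  U2: {t3,t6} {t5}
  U3: {t2} {t6}
  U4: {t4} {t8}
  U5: {t4} {t7}
  U12: {t5}
  U13: {t2}
  U14: {t8}
  U15: {t7}
  U23: {t6}
  U45: {t4}
C dims 12,6; δ0: rk 6, SNF 1^6
Ȟ^0: (12−6)−0=6 ⇒ Z^6
Ȟ^1: (6−0)−6=0 ⇒ 0
Ȟ^2: (0−0)−0=0 ⇒ 0


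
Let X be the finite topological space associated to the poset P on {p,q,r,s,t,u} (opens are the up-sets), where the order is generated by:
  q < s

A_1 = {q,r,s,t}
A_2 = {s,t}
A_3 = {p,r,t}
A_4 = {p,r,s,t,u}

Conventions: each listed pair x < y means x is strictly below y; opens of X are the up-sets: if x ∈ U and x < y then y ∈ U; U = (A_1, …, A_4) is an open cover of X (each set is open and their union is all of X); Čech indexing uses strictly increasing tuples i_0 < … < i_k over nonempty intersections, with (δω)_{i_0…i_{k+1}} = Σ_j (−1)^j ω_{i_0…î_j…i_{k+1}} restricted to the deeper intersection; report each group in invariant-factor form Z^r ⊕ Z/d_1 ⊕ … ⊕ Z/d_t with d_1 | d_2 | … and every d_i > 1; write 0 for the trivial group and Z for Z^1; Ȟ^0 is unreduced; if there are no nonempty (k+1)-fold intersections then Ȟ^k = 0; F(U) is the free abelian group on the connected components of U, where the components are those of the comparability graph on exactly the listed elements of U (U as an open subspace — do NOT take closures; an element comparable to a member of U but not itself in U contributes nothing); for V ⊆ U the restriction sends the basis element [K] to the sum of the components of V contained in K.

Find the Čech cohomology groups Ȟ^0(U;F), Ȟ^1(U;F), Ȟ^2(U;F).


intersection data:
  A12={s,t} A13={r,t} A14={r,s,t} A23={t} A24={s,t} A34={p,r,t}
  A123={t} A124={s,t} A134={r,t} A234={t}
  A1234={t}
components per intersection:
  A1: {q,s} {r} {t}
  A2: {s} {t}
  A3: {p} {r} {t}
  A4: {p} {r} {s} {t} {u}
  A12: {s} {t}
  A13: {r} {t}
  A14: {r} {s} {t}
  A23: {t}
  A24: {s} {t}
  A34: {p} {r} {t}
  A123: {t}
  A124: {s} {t}
  A134: {r} {t}
  A234: {t}
  A1234: {t}
C dims 13,13,6,1; δ0: rk 8, SNF 1^8; δ1: rk 5, SNF 1^5; δ2: rk 1, SNF 1^1
Ȟ^0 = (13 − 8) − 0 = 5, so Ȟ^0 ≅ Z^5
Ȟ^1 = (13 − 5) − 8 = 0, so Ȟ^1 ≅ 0
Ȟ^2 = (6 − 1) − 5 = 0, so Ȟ^2 ≅ 0

Ȟ^0 ≅ Z^5, Ȟ^1 ≅ 0 and Ȟ^2 ≅ 0


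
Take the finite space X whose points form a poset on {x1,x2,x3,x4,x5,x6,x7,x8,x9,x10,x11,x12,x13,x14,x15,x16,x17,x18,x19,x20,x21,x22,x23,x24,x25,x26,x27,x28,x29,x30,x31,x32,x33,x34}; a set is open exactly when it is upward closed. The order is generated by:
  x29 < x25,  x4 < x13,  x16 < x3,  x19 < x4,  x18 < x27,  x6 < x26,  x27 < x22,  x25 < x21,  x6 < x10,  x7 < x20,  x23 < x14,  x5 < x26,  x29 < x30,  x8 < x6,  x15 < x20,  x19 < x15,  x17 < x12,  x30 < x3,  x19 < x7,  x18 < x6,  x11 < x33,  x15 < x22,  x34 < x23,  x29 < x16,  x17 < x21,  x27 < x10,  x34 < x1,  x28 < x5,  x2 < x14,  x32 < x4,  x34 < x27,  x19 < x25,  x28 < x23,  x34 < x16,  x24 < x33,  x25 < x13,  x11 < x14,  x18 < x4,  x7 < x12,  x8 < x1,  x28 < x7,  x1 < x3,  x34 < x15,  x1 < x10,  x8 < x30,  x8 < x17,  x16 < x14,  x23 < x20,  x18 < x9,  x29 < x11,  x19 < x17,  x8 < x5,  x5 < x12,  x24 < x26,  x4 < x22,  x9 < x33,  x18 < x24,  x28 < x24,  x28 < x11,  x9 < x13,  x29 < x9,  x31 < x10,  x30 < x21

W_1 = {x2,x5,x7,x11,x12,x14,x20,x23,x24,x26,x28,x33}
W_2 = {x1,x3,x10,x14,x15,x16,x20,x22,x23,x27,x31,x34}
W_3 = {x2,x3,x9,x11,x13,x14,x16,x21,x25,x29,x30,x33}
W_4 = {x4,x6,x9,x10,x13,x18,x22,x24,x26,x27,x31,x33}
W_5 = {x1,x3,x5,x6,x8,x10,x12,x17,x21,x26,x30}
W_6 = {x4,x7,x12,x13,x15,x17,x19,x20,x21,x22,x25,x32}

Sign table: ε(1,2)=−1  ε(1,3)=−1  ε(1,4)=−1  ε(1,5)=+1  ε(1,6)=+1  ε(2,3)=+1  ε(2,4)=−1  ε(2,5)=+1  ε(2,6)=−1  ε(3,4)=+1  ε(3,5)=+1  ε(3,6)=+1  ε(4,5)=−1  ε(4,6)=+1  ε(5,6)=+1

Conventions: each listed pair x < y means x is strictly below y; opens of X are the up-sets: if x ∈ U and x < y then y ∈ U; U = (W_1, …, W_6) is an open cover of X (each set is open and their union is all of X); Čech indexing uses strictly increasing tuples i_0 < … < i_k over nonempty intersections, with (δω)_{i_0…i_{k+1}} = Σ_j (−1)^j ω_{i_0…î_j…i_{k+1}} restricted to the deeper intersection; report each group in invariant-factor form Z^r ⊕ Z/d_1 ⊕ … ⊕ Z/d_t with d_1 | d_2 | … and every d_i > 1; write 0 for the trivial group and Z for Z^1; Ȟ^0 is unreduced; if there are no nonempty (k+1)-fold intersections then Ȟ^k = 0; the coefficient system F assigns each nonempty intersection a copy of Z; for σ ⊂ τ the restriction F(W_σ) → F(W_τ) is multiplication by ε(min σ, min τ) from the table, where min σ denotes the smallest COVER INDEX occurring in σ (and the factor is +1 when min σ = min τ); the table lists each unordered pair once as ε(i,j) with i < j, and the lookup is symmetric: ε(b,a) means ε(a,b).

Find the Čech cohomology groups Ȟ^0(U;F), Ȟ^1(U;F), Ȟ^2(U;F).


Ȟ^0(U;F) ≅ 0; Ȟ^1(U;F) ≅ Z/2; Ȟ^2(U;F) ≅ Z

nonempty intersections:
  W12={x14,x20,x23} W13={x2,x11,x14,x33} W14={x24,x26,x33} W15={x5,x12,x26} W16={x7,x12,x20} W23={x3,x14,x16} W24={x10,x22,x27,x31} W25={x1,x3,x10} W26={x15,x20,x22} W34={x9,x13,x33} W35={x3,x21,x30} W36={x13,x21,x25} W45={x6,x10,x26} W46={x4,x13,x22} W56={x12,x17,x21}
  W123={x14} W126={x20} W134={x33} W145={x26} W156={x12} W235={x3} W245={x10} W246={x22} W346={x13} W356={x21}
C dims 6,15,10; δ0: rk 6, SNF 1^5·2; δ1: rk 9, SNF 1^9
Ȟ^0: (6−6)−0=0 ⇒ 0
Ȟ^1: (15−9)−6=0 plus torsion [2] ⇒ Z/2
Ȟ^2: (10−0)−9=1 ⇒ Z
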